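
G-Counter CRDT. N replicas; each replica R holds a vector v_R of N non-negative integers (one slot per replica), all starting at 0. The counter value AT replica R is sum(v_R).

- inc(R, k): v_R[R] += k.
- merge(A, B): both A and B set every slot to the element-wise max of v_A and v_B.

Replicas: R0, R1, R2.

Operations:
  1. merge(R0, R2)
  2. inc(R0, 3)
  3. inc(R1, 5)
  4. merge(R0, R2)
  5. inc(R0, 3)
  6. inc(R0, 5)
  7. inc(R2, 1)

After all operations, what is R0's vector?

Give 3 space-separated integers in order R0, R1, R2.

Op 1: merge R0<->R2 -> R0=(0,0,0) R2=(0,0,0)
Op 2: inc R0 by 3 -> R0=(3,0,0) value=3
Op 3: inc R1 by 5 -> R1=(0,5,0) value=5
Op 4: merge R0<->R2 -> R0=(3,0,0) R2=(3,0,0)
Op 5: inc R0 by 3 -> R0=(6,0,0) value=6
Op 6: inc R0 by 5 -> R0=(11,0,0) value=11
Op 7: inc R2 by 1 -> R2=(3,0,1) value=4

Answer: 11 0 0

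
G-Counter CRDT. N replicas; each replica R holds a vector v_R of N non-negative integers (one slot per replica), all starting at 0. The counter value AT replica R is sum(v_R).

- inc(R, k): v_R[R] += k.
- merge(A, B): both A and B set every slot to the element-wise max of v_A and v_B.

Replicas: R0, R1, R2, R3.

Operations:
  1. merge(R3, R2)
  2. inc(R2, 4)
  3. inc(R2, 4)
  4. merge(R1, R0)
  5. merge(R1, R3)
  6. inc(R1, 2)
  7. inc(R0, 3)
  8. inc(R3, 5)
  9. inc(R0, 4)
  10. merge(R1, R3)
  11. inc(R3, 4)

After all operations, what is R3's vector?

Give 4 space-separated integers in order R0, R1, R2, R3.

Answer: 0 2 0 9

Derivation:
Op 1: merge R3<->R2 -> R3=(0,0,0,0) R2=(0,0,0,0)
Op 2: inc R2 by 4 -> R2=(0,0,4,0) value=4
Op 3: inc R2 by 4 -> R2=(0,0,8,0) value=8
Op 4: merge R1<->R0 -> R1=(0,0,0,0) R0=(0,0,0,0)
Op 5: merge R1<->R3 -> R1=(0,0,0,0) R3=(0,0,0,0)
Op 6: inc R1 by 2 -> R1=(0,2,0,0) value=2
Op 7: inc R0 by 3 -> R0=(3,0,0,0) value=3
Op 8: inc R3 by 5 -> R3=(0,0,0,5) value=5
Op 9: inc R0 by 4 -> R0=(7,0,0,0) value=7
Op 10: merge R1<->R3 -> R1=(0,2,0,5) R3=(0,2,0,5)
Op 11: inc R3 by 4 -> R3=(0,2,0,9) value=11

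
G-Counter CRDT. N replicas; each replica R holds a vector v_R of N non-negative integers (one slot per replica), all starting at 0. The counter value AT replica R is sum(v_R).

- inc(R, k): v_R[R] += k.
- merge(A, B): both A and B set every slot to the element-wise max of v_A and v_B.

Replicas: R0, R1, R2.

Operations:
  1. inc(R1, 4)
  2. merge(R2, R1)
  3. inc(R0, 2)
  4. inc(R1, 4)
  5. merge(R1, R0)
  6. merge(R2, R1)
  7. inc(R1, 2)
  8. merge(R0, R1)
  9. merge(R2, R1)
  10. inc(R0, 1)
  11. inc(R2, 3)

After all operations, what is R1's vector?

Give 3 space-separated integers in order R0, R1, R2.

Op 1: inc R1 by 4 -> R1=(0,4,0) value=4
Op 2: merge R2<->R1 -> R2=(0,4,0) R1=(0,4,0)
Op 3: inc R0 by 2 -> R0=(2,0,0) value=2
Op 4: inc R1 by 4 -> R1=(0,8,0) value=8
Op 5: merge R1<->R0 -> R1=(2,8,0) R0=(2,8,0)
Op 6: merge R2<->R1 -> R2=(2,8,0) R1=(2,8,0)
Op 7: inc R1 by 2 -> R1=(2,10,0) value=12
Op 8: merge R0<->R1 -> R0=(2,10,0) R1=(2,10,0)
Op 9: merge R2<->R1 -> R2=(2,10,0) R1=(2,10,0)
Op 10: inc R0 by 1 -> R0=(3,10,0) value=13
Op 11: inc R2 by 3 -> R2=(2,10,3) value=15

Answer: 2 10 0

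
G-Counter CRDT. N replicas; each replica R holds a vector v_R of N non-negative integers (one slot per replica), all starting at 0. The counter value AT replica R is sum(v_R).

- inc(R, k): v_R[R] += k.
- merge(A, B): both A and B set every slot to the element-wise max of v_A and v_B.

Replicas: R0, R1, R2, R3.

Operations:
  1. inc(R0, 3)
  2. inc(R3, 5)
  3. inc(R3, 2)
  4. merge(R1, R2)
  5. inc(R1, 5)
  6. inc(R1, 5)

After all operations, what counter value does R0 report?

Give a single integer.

Answer: 3

Derivation:
Op 1: inc R0 by 3 -> R0=(3,0,0,0) value=3
Op 2: inc R3 by 5 -> R3=(0,0,0,5) value=5
Op 3: inc R3 by 2 -> R3=(0,0,0,7) value=7
Op 4: merge R1<->R2 -> R1=(0,0,0,0) R2=(0,0,0,0)
Op 5: inc R1 by 5 -> R1=(0,5,0,0) value=5
Op 6: inc R1 by 5 -> R1=(0,10,0,0) value=10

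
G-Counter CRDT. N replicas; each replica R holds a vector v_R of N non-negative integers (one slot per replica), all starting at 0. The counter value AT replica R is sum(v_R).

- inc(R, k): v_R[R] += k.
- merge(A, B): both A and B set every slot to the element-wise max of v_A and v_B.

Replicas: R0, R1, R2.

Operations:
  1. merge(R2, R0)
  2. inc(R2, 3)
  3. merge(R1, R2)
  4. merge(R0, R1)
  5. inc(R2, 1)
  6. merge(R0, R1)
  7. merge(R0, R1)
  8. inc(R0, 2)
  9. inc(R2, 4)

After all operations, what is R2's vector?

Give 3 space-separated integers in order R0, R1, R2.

Op 1: merge R2<->R0 -> R2=(0,0,0) R0=(0,0,0)
Op 2: inc R2 by 3 -> R2=(0,0,3) value=3
Op 3: merge R1<->R2 -> R1=(0,0,3) R2=(0,0,3)
Op 4: merge R0<->R1 -> R0=(0,0,3) R1=(0,0,3)
Op 5: inc R2 by 1 -> R2=(0,0,4) value=4
Op 6: merge R0<->R1 -> R0=(0,0,3) R1=(0,0,3)
Op 7: merge R0<->R1 -> R0=(0,0,3) R1=(0,0,3)
Op 8: inc R0 by 2 -> R0=(2,0,3) value=5
Op 9: inc R2 by 4 -> R2=(0,0,8) value=8

Answer: 0 0 8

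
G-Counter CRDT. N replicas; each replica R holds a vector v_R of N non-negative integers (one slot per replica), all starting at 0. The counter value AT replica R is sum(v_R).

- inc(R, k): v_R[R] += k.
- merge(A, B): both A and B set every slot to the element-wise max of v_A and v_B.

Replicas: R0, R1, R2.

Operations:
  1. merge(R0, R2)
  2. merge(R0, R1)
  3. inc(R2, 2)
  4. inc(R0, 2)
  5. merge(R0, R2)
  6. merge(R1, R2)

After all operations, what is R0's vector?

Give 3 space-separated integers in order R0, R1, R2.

Answer: 2 0 2

Derivation:
Op 1: merge R0<->R2 -> R0=(0,0,0) R2=(0,0,0)
Op 2: merge R0<->R1 -> R0=(0,0,0) R1=(0,0,0)
Op 3: inc R2 by 2 -> R2=(0,0,2) value=2
Op 4: inc R0 by 2 -> R0=(2,0,0) value=2
Op 5: merge R0<->R2 -> R0=(2,0,2) R2=(2,0,2)
Op 6: merge R1<->R2 -> R1=(2,0,2) R2=(2,0,2)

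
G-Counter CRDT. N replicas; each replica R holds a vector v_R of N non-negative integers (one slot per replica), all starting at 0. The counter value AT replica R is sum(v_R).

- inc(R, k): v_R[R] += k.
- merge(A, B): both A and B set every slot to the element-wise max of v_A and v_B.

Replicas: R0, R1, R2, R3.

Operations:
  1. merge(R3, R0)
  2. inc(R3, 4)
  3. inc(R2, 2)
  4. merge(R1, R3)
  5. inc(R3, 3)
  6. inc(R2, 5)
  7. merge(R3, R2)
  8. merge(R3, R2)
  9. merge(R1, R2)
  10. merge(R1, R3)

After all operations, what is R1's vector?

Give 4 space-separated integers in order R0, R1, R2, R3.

Op 1: merge R3<->R0 -> R3=(0,0,0,0) R0=(0,0,0,0)
Op 2: inc R3 by 4 -> R3=(0,0,0,4) value=4
Op 3: inc R2 by 2 -> R2=(0,0,2,0) value=2
Op 4: merge R1<->R3 -> R1=(0,0,0,4) R3=(0,0,0,4)
Op 5: inc R3 by 3 -> R3=(0,0,0,7) value=7
Op 6: inc R2 by 5 -> R2=(0,0,7,0) value=7
Op 7: merge R3<->R2 -> R3=(0,0,7,7) R2=(0,0,7,7)
Op 8: merge R3<->R2 -> R3=(0,0,7,7) R2=(0,0,7,7)
Op 9: merge R1<->R2 -> R1=(0,0,7,7) R2=(0,0,7,7)
Op 10: merge R1<->R3 -> R1=(0,0,7,7) R3=(0,0,7,7)

Answer: 0 0 7 7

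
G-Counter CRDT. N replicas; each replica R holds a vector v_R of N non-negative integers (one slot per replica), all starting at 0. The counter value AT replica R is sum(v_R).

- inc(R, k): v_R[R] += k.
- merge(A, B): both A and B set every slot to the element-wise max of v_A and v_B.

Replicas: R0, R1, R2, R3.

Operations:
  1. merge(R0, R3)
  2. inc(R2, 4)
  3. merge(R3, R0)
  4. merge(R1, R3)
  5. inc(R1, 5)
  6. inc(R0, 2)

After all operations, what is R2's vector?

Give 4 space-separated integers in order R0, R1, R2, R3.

Op 1: merge R0<->R3 -> R0=(0,0,0,0) R3=(0,0,0,0)
Op 2: inc R2 by 4 -> R2=(0,0,4,0) value=4
Op 3: merge R3<->R0 -> R3=(0,0,0,0) R0=(0,0,0,0)
Op 4: merge R1<->R3 -> R1=(0,0,0,0) R3=(0,0,0,0)
Op 5: inc R1 by 5 -> R1=(0,5,0,0) value=5
Op 6: inc R0 by 2 -> R0=(2,0,0,0) value=2

Answer: 0 0 4 0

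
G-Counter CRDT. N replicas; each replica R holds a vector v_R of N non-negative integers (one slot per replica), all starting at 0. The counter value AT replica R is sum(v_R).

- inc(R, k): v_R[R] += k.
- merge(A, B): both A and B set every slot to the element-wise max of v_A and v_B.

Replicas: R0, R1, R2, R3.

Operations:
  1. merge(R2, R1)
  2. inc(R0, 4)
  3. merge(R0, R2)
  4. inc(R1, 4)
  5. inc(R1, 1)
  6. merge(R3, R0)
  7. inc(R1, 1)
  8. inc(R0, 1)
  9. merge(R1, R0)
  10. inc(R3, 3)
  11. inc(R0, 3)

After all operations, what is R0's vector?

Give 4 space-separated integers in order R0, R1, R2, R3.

Op 1: merge R2<->R1 -> R2=(0,0,0,0) R1=(0,0,0,0)
Op 2: inc R0 by 4 -> R0=(4,0,0,0) value=4
Op 3: merge R0<->R2 -> R0=(4,0,0,0) R2=(4,0,0,0)
Op 4: inc R1 by 4 -> R1=(0,4,0,0) value=4
Op 5: inc R1 by 1 -> R1=(0,5,0,0) value=5
Op 6: merge R3<->R0 -> R3=(4,0,0,0) R0=(4,0,0,0)
Op 7: inc R1 by 1 -> R1=(0,6,0,0) value=6
Op 8: inc R0 by 1 -> R0=(5,0,0,0) value=5
Op 9: merge R1<->R0 -> R1=(5,6,0,0) R0=(5,6,0,0)
Op 10: inc R3 by 3 -> R3=(4,0,0,3) value=7
Op 11: inc R0 by 3 -> R0=(8,6,0,0) value=14

Answer: 8 6 0 0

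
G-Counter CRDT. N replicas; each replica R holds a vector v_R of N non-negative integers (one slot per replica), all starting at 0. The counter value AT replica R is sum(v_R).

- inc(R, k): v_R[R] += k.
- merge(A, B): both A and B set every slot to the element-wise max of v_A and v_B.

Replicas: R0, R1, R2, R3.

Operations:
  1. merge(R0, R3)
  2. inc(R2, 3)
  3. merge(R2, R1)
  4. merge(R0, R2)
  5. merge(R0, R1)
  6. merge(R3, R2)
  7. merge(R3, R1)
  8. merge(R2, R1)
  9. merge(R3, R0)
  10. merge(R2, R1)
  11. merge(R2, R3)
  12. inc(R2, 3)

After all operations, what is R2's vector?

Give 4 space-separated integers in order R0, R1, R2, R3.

Answer: 0 0 6 0

Derivation:
Op 1: merge R0<->R3 -> R0=(0,0,0,0) R3=(0,0,0,0)
Op 2: inc R2 by 3 -> R2=(0,0,3,0) value=3
Op 3: merge R2<->R1 -> R2=(0,0,3,0) R1=(0,0,3,0)
Op 4: merge R0<->R2 -> R0=(0,0,3,0) R2=(0,0,3,0)
Op 5: merge R0<->R1 -> R0=(0,0,3,0) R1=(0,0,3,0)
Op 6: merge R3<->R2 -> R3=(0,0,3,0) R2=(0,0,3,0)
Op 7: merge R3<->R1 -> R3=(0,0,3,0) R1=(0,0,3,0)
Op 8: merge R2<->R1 -> R2=(0,0,3,0) R1=(0,0,3,0)
Op 9: merge R3<->R0 -> R3=(0,0,3,0) R0=(0,0,3,0)
Op 10: merge R2<->R1 -> R2=(0,0,3,0) R1=(0,0,3,0)
Op 11: merge R2<->R3 -> R2=(0,0,3,0) R3=(0,0,3,0)
Op 12: inc R2 by 3 -> R2=(0,0,6,0) value=6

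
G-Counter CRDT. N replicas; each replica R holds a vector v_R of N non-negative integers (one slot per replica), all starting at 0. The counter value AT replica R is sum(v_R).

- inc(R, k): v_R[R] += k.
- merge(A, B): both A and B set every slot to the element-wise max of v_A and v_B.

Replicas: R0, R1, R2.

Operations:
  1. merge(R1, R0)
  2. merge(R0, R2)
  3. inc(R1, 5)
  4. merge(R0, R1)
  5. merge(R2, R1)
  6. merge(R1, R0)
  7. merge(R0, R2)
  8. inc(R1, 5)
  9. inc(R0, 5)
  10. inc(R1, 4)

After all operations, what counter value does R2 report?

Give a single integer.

Answer: 5

Derivation:
Op 1: merge R1<->R0 -> R1=(0,0,0) R0=(0,0,0)
Op 2: merge R0<->R2 -> R0=(0,0,0) R2=(0,0,0)
Op 3: inc R1 by 5 -> R1=(0,5,0) value=5
Op 4: merge R0<->R1 -> R0=(0,5,0) R1=(0,5,0)
Op 5: merge R2<->R1 -> R2=(0,5,0) R1=(0,5,0)
Op 6: merge R1<->R0 -> R1=(0,5,0) R0=(0,5,0)
Op 7: merge R0<->R2 -> R0=(0,5,0) R2=(0,5,0)
Op 8: inc R1 by 5 -> R1=(0,10,0) value=10
Op 9: inc R0 by 5 -> R0=(5,5,0) value=10
Op 10: inc R1 by 4 -> R1=(0,14,0) value=14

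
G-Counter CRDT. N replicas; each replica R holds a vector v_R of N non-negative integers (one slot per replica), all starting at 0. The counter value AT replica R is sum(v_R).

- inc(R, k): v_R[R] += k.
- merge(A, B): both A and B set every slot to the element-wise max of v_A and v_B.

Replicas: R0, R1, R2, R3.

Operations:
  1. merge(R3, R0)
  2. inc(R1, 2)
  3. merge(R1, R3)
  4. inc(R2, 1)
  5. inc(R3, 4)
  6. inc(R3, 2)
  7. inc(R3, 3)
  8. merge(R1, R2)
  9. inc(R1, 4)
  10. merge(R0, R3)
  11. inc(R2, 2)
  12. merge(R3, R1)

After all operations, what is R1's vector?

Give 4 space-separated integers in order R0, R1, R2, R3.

Answer: 0 6 1 9

Derivation:
Op 1: merge R3<->R0 -> R3=(0,0,0,0) R0=(0,0,0,0)
Op 2: inc R1 by 2 -> R1=(0,2,0,0) value=2
Op 3: merge R1<->R3 -> R1=(0,2,0,0) R3=(0,2,0,0)
Op 4: inc R2 by 1 -> R2=(0,0,1,0) value=1
Op 5: inc R3 by 4 -> R3=(0,2,0,4) value=6
Op 6: inc R3 by 2 -> R3=(0,2,0,6) value=8
Op 7: inc R3 by 3 -> R3=(0,2,0,9) value=11
Op 8: merge R1<->R2 -> R1=(0,2,1,0) R2=(0,2,1,0)
Op 9: inc R1 by 4 -> R1=(0,6,1,0) value=7
Op 10: merge R0<->R3 -> R0=(0,2,0,9) R3=(0,2,0,9)
Op 11: inc R2 by 2 -> R2=(0,2,3,0) value=5
Op 12: merge R3<->R1 -> R3=(0,6,1,9) R1=(0,6,1,9)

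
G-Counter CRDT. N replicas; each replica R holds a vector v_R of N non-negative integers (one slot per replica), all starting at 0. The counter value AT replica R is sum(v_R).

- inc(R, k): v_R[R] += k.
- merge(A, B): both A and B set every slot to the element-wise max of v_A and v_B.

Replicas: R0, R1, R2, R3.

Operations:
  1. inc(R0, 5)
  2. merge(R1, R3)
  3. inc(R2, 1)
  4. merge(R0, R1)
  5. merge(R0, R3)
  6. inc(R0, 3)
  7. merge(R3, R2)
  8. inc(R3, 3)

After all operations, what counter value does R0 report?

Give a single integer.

Answer: 8

Derivation:
Op 1: inc R0 by 5 -> R0=(5,0,0,0) value=5
Op 2: merge R1<->R3 -> R1=(0,0,0,0) R3=(0,0,0,0)
Op 3: inc R2 by 1 -> R2=(0,0,1,0) value=1
Op 4: merge R0<->R1 -> R0=(5,0,0,0) R1=(5,0,0,0)
Op 5: merge R0<->R3 -> R0=(5,0,0,0) R3=(5,0,0,0)
Op 6: inc R0 by 3 -> R0=(8,0,0,0) value=8
Op 7: merge R3<->R2 -> R3=(5,0,1,0) R2=(5,0,1,0)
Op 8: inc R3 by 3 -> R3=(5,0,1,3) value=9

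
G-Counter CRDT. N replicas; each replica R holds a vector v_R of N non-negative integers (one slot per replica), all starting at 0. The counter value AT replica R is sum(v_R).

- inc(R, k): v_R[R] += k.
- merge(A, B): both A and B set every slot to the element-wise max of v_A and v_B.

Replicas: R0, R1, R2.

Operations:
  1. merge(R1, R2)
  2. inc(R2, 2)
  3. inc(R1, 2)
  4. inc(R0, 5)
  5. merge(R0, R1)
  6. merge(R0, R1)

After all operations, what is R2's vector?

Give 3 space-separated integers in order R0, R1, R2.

Op 1: merge R1<->R2 -> R1=(0,0,0) R2=(0,0,0)
Op 2: inc R2 by 2 -> R2=(0,0,2) value=2
Op 3: inc R1 by 2 -> R1=(0,2,0) value=2
Op 4: inc R0 by 5 -> R0=(5,0,0) value=5
Op 5: merge R0<->R1 -> R0=(5,2,0) R1=(5,2,0)
Op 6: merge R0<->R1 -> R0=(5,2,0) R1=(5,2,0)

Answer: 0 0 2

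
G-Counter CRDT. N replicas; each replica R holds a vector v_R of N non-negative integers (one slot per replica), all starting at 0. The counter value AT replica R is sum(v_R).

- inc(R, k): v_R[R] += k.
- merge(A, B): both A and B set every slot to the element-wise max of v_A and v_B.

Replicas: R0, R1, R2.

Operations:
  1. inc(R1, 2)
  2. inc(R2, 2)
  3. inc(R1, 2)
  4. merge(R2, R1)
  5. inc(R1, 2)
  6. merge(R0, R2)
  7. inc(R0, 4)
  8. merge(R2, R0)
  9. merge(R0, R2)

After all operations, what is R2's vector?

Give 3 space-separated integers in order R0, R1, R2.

Op 1: inc R1 by 2 -> R1=(0,2,0) value=2
Op 2: inc R2 by 2 -> R2=(0,0,2) value=2
Op 3: inc R1 by 2 -> R1=(0,4,0) value=4
Op 4: merge R2<->R1 -> R2=(0,4,2) R1=(0,4,2)
Op 5: inc R1 by 2 -> R1=(0,6,2) value=8
Op 6: merge R0<->R2 -> R0=(0,4,2) R2=(0,4,2)
Op 7: inc R0 by 4 -> R0=(4,4,2) value=10
Op 8: merge R2<->R0 -> R2=(4,4,2) R0=(4,4,2)
Op 9: merge R0<->R2 -> R0=(4,4,2) R2=(4,4,2)

Answer: 4 4 2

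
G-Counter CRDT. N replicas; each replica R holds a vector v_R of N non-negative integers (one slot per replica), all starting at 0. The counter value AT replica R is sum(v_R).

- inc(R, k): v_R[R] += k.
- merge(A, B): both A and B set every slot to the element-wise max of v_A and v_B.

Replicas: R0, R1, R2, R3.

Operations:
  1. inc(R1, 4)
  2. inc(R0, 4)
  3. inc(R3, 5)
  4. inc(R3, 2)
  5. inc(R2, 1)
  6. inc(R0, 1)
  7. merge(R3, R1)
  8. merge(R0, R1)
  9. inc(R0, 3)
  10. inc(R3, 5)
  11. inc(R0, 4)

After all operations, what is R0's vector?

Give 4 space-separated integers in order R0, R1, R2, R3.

Answer: 12 4 0 7

Derivation:
Op 1: inc R1 by 4 -> R1=(0,4,0,0) value=4
Op 2: inc R0 by 4 -> R0=(4,0,0,0) value=4
Op 3: inc R3 by 5 -> R3=(0,0,0,5) value=5
Op 4: inc R3 by 2 -> R3=(0,0,0,7) value=7
Op 5: inc R2 by 1 -> R2=(0,0,1,0) value=1
Op 6: inc R0 by 1 -> R0=(5,0,0,0) value=5
Op 7: merge R3<->R1 -> R3=(0,4,0,7) R1=(0,4,0,7)
Op 8: merge R0<->R1 -> R0=(5,4,0,7) R1=(5,4,0,7)
Op 9: inc R0 by 3 -> R0=(8,4,0,7) value=19
Op 10: inc R3 by 5 -> R3=(0,4,0,12) value=16
Op 11: inc R0 by 4 -> R0=(12,4,0,7) value=23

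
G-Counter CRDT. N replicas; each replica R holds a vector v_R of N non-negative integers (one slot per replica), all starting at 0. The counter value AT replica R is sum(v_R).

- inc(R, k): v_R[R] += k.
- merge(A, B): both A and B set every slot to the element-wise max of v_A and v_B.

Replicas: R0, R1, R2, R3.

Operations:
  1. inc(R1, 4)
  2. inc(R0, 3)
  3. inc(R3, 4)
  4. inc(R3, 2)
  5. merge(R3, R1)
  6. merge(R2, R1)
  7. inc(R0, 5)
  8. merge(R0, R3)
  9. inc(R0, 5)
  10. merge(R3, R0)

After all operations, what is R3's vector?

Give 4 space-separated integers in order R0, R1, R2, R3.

Op 1: inc R1 by 4 -> R1=(0,4,0,0) value=4
Op 2: inc R0 by 3 -> R0=(3,0,0,0) value=3
Op 3: inc R3 by 4 -> R3=(0,0,0,4) value=4
Op 4: inc R3 by 2 -> R3=(0,0,0,6) value=6
Op 5: merge R3<->R1 -> R3=(0,4,0,6) R1=(0,4,0,6)
Op 6: merge R2<->R1 -> R2=(0,4,0,6) R1=(0,4,0,6)
Op 7: inc R0 by 5 -> R0=(8,0,0,0) value=8
Op 8: merge R0<->R3 -> R0=(8,4,0,6) R3=(8,4,0,6)
Op 9: inc R0 by 5 -> R0=(13,4,0,6) value=23
Op 10: merge R3<->R0 -> R3=(13,4,0,6) R0=(13,4,0,6)

Answer: 13 4 0 6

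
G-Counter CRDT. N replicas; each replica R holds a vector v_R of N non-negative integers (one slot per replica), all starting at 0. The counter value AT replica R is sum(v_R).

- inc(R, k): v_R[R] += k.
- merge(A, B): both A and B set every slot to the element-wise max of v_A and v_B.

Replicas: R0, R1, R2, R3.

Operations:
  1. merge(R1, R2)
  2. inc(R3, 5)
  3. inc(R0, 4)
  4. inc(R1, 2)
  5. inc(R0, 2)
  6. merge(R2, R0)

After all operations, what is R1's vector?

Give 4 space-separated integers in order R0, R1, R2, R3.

Op 1: merge R1<->R2 -> R1=(0,0,0,0) R2=(0,0,0,0)
Op 2: inc R3 by 5 -> R3=(0,0,0,5) value=5
Op 3: inc R0 by 4 -> R0=(4,0,0,0) value=4
Op 4: inc R1 by 2 -> R1=(0,2,0,0) value=2
Op 5: inc R0 by 2 -> R0=(6,0,0,0) value=6
Op 6: merge R2<->R0 -> R2=(6,0,0,0) R0=(6,0,0,0)

Answer: 0 2 0 0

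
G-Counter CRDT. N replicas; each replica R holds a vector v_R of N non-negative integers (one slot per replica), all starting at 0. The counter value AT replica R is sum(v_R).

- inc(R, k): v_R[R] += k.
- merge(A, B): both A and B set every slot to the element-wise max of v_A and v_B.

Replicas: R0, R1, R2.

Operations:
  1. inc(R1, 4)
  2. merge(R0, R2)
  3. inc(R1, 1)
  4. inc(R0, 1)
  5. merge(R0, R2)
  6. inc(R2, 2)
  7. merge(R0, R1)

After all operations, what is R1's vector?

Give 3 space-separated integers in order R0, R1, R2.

Op 1: inc R1 by 4 -> R1=(0,4,0) value=4
Op 2: merge R0<->R2 -> R0=(0,0,0) R2=(0,0,0)
Op 3: inc R1 by 1 -> R1=(0,5,0) value=5
Op 4: inc R0 by 1 -> R0=(1,0,0) value=1
Op 5: merge R0<->R2 -> R0=(1,0,0) R2=(1,0,0)
Op 6: inc R2 by 2 -> R2=(1,0,2) value=3
Op 7: merge R0<->R1 -> R0=(1,5,0) R1=(1,5,0)

Answer: 1 5 0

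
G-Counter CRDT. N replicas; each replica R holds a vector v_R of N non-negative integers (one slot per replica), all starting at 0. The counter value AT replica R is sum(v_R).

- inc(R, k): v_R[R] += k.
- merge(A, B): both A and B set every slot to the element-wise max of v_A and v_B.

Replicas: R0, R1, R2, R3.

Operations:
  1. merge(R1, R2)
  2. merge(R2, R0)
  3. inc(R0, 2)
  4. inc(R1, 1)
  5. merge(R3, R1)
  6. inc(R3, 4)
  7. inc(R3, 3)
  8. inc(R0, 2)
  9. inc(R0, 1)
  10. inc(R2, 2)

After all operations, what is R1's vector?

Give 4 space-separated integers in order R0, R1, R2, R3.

Op 1: merge R1<->R2 -> R1=(0,0,0,0) R2=(0,0,0,0)
Op 2: merge R2<->R0 -> R2=(0,0,0,0) R0=(0,0,0,0)
Op 3: inc R0 by 2 -> R0=(2,0,0,0) value=2
Op 4: inc R1 by 1 -> R1=(0,1,0,0) value=1
Op 5: merge R3<->R1 -> R3=(0,1,0,0) R1=(0,1,0,0)
Op 6: inc R3 by 4 -> R3=(0,1,0,4) value=5
Op 7: inc R3 by 3 -> R3=(0,1,0,7) value=8
Op 8: inc R0 by 2 -> R0=(4,0,0,0) value=4
Op 9: inc R0 by 1 -> R0=(5,0,0,0) value=5
Op 10: inc R2 by 2 -> R2=(0,0,2,0) value=2

Answer: 0 1 0 0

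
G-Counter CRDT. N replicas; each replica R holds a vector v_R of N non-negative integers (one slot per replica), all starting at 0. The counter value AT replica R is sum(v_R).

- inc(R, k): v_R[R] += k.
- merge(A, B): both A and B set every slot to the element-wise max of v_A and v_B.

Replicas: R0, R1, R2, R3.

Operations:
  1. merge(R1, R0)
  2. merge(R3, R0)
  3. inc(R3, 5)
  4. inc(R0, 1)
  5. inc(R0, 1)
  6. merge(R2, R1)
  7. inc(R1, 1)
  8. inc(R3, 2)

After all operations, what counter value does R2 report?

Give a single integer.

Op 1: merge R1<->R0 -> R1=(0,0,0,0) R0=(0,0,0,0)
Op 2: merge R3<->R0 -> R3=(0,0,0,0) R0=(0,0,0,0)
Op 3: inc R3 by 5 -> R3=(0,0,0,5) value=5
Op 4: inc R0 by 1 -> R0=(1,0,0,0) value=1
Op 5: inc R0 by 1 -> R0=(2,0,0,0) value=2
Op 6: merge R2<->R1 -> R2=(0,0,0,0) R1=(0,0,0,0)
Op 7: inc R1 by 1 -> R1=(0,1,0,0) value=1
Op 8: inc R3 by 2 -> R3=(0,0,0,7) value=7

Answer: 0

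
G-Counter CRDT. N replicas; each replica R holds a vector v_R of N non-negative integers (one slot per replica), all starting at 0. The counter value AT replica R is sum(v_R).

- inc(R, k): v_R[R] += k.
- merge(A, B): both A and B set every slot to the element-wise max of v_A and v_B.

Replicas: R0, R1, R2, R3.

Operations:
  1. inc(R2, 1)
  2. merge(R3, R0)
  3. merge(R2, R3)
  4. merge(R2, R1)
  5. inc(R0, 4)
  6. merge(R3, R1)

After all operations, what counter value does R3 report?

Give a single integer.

Op 1: inc R2 by 1 -> R2=(0,0,1,0) value=1
Op 2: merge R3<->R0 -> R3=(0,0,0,0) R0=(0,0,0,0)
Op 3: merge R2<->R3 -> R2=(0,0,1,0) R3=(0,0,1,0)
Op 4: merge R2<->R1 -> R2=(0,0,1,0) R1=(0,0,1,0)
Op 5: inc R0 by 4 -> R0=(4,0,0,0) value=4
Op 6: merge R3<->R1 -> R3=(0,0,1,0) R1=(0,0,1,0)

Answer: 1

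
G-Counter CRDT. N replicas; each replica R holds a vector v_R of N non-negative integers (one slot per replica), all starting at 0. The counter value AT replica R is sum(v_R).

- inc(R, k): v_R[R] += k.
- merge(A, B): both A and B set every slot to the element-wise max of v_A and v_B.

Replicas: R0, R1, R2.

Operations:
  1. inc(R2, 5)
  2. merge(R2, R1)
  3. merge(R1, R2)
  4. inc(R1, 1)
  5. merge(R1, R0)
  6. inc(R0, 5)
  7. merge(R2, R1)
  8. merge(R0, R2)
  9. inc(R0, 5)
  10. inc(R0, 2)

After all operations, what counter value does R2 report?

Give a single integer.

Op 1: inc R2 by 5 -> R2=(0,0,5) value=5
Op 2: merge R2<->R1 -> R2=(0,0,5) R1=(0,0,5)
Op 3: merge R1<->R2 -> R1=(0,0,5) R2=(0,0,5)
Op 4: inc R1 by 1 -> R1=(0,1,5) value=6
Op 5: merge R1<->R0 -> R1=(0,1,5) R0=(0,1,5)
Op 6: inc R0 by 5 -> R0=(5,1,5) value=11
Op 7: merge R2<->R1 -> R2=(0,1,5) R1=(0,1,5)
Op 8: merge R0<->R2 -> R0=(5,1,5) R2=(5,1,5)
Op 9: inc R0 by 5 -> R0=(10,1,5) value=16
Op 10: inc R0 by 2 -> R0=(12,1,5) value=18

Answer: 11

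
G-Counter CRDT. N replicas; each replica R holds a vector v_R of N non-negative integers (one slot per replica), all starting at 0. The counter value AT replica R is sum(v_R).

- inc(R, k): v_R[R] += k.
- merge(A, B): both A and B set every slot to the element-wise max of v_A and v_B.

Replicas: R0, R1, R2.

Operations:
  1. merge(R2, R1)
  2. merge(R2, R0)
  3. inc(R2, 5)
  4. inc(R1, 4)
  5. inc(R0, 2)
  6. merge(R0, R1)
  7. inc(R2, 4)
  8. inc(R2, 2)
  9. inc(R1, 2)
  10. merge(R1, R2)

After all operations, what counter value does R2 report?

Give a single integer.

Op 1: merge R2<->R1 -> R2=(0,0,0) R1=(0,0,0)
Op 2: merge R2<->R0 -> R2=(0,0,0) R0=(0,0,0)
Op 3: inc R2 by 5 -> R2=(0,0,5) value=5
Op 4: inc R1 by 4 -> R1=(0,4,0) value=4
Op 5: inc R0 by 2 -> R0=(2,0,0) value=2
Op 6: merge R0<->R1 -> R0=(2,4,0) R1=(2,4,0)
Op 7: inc R2 by 4 -> R2=(0,0,9) value=9
Op 8: inc R2 by 2 -> R2=(0,0,11) value=11
Op 9: inc R1 by 2 -> R1=(2,6,0) value=8
Op 10: merge R1<->R2 -> R1=(2,6,11) R2=(2,6,11)

Answer: 19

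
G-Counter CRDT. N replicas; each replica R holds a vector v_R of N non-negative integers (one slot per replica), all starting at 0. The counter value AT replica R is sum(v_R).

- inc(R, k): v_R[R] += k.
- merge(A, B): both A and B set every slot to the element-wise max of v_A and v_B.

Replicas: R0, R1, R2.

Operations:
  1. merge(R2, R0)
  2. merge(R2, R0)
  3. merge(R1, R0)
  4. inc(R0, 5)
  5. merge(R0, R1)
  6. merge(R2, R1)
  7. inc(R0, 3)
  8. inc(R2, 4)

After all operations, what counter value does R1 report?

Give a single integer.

Op 1: merge R2<->R0 -> R2=(0,0,0) R0=(0,0,0)
Op 2: merge R2<->R0 -> R2=(0,0,0) R0=(0,0,0)
Op 3: merge R1<->R0 -> R1=(0,0,0) R0=(0,0,0)
Op 4: inc R0 by 5 -> R0=(5,0,0) value=5
Op 5: merge R0<->R1 -> R0=(5,0,0) R1=(5,0,0)
Op 6: merge R2<->R1 -> R2=(5,0,0) R1=(5,0,0)
Op 7: inc R0 by 3 -> R0=(8,0,0) value=8
Op 8: inc R2 by 4 -> R2=(5,0,4) value=9

Answer: 5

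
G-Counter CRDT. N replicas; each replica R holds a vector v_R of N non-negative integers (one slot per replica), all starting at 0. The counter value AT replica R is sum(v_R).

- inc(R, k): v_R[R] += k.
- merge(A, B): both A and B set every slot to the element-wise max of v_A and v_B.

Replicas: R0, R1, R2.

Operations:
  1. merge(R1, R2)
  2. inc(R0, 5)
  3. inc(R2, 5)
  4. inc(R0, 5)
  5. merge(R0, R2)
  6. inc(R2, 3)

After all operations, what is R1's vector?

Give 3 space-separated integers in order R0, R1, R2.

Answer: 0 0 0

Derivation:
Op 1: merge R1<->R2 -> R1=(0,0,0) R2=(0,0,0)
Op 2: inc R0 by 5 -> R0=(5,0,0) value=5
Op 3: inc R2 by 5 -> R2=(0,0,5) value=5
Op 4: inc R0 by 5 -> R0=(10,0,0) value=10
Op 5: merge R0<->R2 -> R0=(10,0,5) R2=(10,0,5)
Op 6: inc R2 by 3 -> R2=(10,0,8) value=18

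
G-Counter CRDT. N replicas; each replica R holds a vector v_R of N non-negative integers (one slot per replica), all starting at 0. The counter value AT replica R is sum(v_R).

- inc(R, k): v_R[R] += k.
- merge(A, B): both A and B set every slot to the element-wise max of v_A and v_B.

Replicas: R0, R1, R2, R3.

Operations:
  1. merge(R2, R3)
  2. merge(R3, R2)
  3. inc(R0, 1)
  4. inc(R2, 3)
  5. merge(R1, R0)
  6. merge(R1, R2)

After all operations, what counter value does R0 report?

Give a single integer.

Answer: 1

Derivation:
Op 1: merge R2<->R3 -> R2=(0,0,0,0) R3=(0,0,0,0)
Op 2: merge R3<->R2 -> R3=(0,0,0,0) R2=(0,0,0,0)
Op 3: inc R0 by 1 -> R0=(1,0,0,0) value=1
Op 4: inc R2 by 3 -> R2=(0,0,3,0) value=3
Op 5: merge R1<->R0 -> R1=(1,0,0,0) R0=(1,0,0,0)
Op 6: merge R1<->R2 -> R1=(1,0,3,0) R2=(1,0,3,0)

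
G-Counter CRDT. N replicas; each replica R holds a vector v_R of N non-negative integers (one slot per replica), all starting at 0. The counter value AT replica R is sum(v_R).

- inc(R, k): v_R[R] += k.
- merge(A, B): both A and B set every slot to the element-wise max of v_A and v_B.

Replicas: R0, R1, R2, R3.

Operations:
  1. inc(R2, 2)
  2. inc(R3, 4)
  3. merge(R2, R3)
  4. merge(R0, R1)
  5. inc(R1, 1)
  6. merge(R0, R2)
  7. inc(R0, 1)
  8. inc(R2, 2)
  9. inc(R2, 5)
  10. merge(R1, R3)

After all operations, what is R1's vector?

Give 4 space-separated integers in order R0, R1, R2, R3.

Op 1: inc R2 by 2 -> R2=(0,0,2,0) value=2
Op 2: inc R3 by 4 -> R3=(0,0,0,4) value=4
Op 3: merge R2<->R3 -> R2=(0,0,2,4) R3=(0,0,2,4)
Op 4: merge R0<->R1 -> R0=(0,0,0,0) R1=(0,0,0,0)
Op 5: inc R1 by 1 -> R1=(0,1,0,0) value=1
Op 6: merge R0<->R2 -> R0=(0,0,2,4) R2=(0,0,2,4)
Op 7: inc R0 by 1 -> R0=(1,0,2,4) value=7
Op 8: inc R2 by 2 -> R2=(0,0,4,4) value=8
Op 9: inc R2 by 5 -> R2=(0,0,9,4) value=13
Op 10: merge R1<->R3 -> R1=(0,1,2,4) R3=(0,1,2,4)

Answer: 0 1 2 4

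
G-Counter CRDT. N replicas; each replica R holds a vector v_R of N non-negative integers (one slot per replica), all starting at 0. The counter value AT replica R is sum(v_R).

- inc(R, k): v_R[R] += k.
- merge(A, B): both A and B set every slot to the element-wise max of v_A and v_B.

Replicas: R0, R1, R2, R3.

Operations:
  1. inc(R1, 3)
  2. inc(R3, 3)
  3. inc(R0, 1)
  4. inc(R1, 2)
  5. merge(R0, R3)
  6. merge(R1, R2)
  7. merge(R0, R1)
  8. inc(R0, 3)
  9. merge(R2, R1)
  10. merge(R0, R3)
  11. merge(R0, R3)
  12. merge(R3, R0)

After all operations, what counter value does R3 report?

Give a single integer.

Answer: 12

Derivation:
Op 1: inc R1 by 3 -> R1=(0,3,0,0) value=3
Op 2: inc R3 by 3 -> R3=(0,0,0,3) value=3
Op 3: inc R0 by 1 -> R0=(1,0,0,0) value=1
Op 4: inc R1 by 2 -> R1=(0,5,0,0) value=5
Op 5: merge R0<->R3 -> R0=(1,0,0,3) R3=(1,0,0,3)
Op 6: merge R1<->R2 -> R1=(0,5,0,0) R2=(0,5,0,0)
Op 7: merge R0<->R1 -> R0=(1,5,0,3) R1=(1,5,0,3)
Op 8: inc R0 by 3 -> R0=(4,5,0,3) value=12
Op 9: merge R2<->R1 -> R2=(1,5,0,3) R1=(1,5,0,3)
Op 10: merge R0<->R3 -> R0=(4,5,0,3) R3=(4,5,0,3)
Op 11: merge R0<->R3 -> R0=(4,5,0,3) R3=(4,5,0,3)
Op 12: merge R3<->R0 -> R3=(4,5,0,3) R0=(4,5,0,3)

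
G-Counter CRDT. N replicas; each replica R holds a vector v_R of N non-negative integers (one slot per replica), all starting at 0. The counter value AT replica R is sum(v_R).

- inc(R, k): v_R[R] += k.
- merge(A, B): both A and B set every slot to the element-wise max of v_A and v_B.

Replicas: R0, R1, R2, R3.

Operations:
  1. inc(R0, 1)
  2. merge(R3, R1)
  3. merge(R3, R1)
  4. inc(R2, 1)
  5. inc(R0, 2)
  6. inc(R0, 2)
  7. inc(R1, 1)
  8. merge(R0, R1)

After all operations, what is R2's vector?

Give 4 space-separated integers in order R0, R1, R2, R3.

Answer: 0 0 1 0

Derivation:
Op 1: inc R0 by 1 -> R0=(1,0,0,0) value=1
Op 2: merge R3<->R1 -> R3=(0,0,0,0) R1=(0,0,0,0)
Op 3: merge R3<->R1 -> R3=(0,0,0,0) R1=(0,0,0,0)
Op 4: inc R2 by 1 -> R2=(0,0,1,0) value=1
Op 5: inc R0 by 2 -> R0=(3,0,0,0) value=3
Op 6: inc R0 by 2 -> R0=(5,0,0,0) value=5
Op 7: inc R1 by 1 -> R1=(0,1,0,0) value=1
Op 8: merge R0<->R1 -> R0=(5,1,0,0) R1=(5,1,0,0)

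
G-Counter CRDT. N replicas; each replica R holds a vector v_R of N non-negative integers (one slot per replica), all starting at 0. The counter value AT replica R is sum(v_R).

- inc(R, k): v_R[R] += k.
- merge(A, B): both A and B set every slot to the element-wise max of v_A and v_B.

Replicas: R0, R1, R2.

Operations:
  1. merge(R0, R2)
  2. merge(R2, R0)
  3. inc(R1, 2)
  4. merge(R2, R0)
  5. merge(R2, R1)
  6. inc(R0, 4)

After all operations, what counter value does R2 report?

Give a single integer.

Op 1: merge R0<->R2 -> R0=(0,0,0) R2=(0,0,0)
Op 2: merge R2<->R0 -> R2=(0,0,0) R0=(0,0,0)
Op 3: inc R1 by 2 -> R1=(0,2,0) value=2
Op 4: merge R2<->R0 -> R2=(0,0,0) R0=(0,0,0)
Op 5: merge R2<->R1 -> R2=(0,2,0) R1=(0,2,0)
Op 6: inc R0 by 4 -> R0=(4,0,0) value=4

Answer: 2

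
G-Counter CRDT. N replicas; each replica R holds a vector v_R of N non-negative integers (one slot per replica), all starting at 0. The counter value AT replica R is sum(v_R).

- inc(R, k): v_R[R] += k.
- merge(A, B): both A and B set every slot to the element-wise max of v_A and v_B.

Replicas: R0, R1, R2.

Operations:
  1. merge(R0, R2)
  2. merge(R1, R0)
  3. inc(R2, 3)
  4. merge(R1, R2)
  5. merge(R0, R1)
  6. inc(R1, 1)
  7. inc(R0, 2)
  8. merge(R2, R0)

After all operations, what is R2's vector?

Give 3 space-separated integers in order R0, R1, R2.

Op 1: merge R0<->R2 -> R0=(0,0,0) R2=(0,0,0)
Op 2: merge R1<->R0 -> R1=(0,0,0) R0=(0,0,0)
Op 3: inc R2 by 3 -> R2=(0,0,3) value=3
Op 4: merge R1<->R2 -> R1=(0,0,3) R2=(0,0,3)
Op 5: merge R0<->R1 -> R0=(0,0,3) R1=(0,0,3)
Op 6: inc R1 by 1 -> R1=(0,1,3) value=4
Op 7: inc R0 by 2 -> R0=(2,0,3) value=5
Op 8: merge R2<->R0 -> R2=(2,0,3) R0=(2,0,3)

Answer: 2 0 3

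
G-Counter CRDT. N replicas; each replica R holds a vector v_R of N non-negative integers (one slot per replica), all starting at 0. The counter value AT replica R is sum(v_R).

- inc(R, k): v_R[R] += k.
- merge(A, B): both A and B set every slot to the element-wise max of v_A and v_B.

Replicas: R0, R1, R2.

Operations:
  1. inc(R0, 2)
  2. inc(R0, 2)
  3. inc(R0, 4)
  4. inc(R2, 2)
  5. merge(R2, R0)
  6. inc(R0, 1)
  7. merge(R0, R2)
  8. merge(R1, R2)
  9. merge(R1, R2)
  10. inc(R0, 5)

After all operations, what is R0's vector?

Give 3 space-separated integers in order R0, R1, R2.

Op 1: inc R0 by 2 -> R0=(2,0,0) value=2
Op 2: inc R0 by 2 -> R0=(4,0,0) value=4
Op 3: inc R0 by 4 -> R0=(8,0,0) value=8
Op 4: inc R2 by 2 -> R2=(0,0,2) value=2
Op 5: merge R2<->R0 -> R2=(8,0,2) R0=(8,0,2)
Op 6: inc R0 by 1 -> R0=(9,0,2) value=11
Op 7: merge R0<->R2 -> R0=(9,0,2) R2=(9,0,2)
Op 8: merge R1<->R2 -> R1=(9,0,2) R2=(9,0,2)
Op 9: merge R1<->R2 -> R1=(9,0,2) R2=(9,0,2)
Op 10: inc R0 by 5 -> R0=(14,0,2) value=16

Answer: 14 0 2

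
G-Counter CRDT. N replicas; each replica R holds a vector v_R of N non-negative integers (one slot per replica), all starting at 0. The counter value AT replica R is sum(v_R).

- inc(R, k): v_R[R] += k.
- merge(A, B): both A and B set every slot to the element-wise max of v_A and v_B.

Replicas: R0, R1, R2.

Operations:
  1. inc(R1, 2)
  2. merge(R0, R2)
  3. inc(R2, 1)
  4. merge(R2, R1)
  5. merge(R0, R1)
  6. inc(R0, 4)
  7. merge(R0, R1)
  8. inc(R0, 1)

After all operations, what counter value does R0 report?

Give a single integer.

Op 1: inc R1 by 2 -> R1=(0,2,0) value=2
Op 2: merge R0<->R2 -> R0=(0,0,0) R2=(0,0,0)
Op 3: inc R2 by 1 -> R2=(0,0,1) value=1
Op 4: merge R2<->R1 -> R2=(0,2,1) R1=(0,2,1)
Op 5: merge R0<->R1 -> R0=(0,2,1) R1=(0,2,1)
Op 6: inc R0 by 4 -> R0=(4,2,1) value=7
Op 7: merge R0<->R1 -> R0=(4,2,1) R1=(4,2,1)
Op 8: inc R0 by 1 -> R0=(5,2,1) value=8

Answer: 8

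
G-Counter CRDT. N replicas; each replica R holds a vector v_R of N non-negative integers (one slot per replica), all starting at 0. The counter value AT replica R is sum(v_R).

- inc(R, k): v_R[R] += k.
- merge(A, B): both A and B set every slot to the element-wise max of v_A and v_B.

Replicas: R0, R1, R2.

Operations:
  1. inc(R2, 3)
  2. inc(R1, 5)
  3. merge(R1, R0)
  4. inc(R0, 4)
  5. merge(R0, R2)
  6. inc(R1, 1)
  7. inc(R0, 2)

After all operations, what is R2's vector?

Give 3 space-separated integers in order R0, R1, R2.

Answer: 4 5 3

Derivation:
Op 1: inc R2 by 3 -> R2=(0,0,3) value=3
Op 2: inc R1 by 5 -> R1=(0,5,0) value=5
Op 3: merge R1<->R0 -> R1=(0,5,0) R0=(0,5,0)
Op 4: inc R0 by 4 -> R0=(4,5,0) value=9
Op 5: merge R0<->R2 -> R0=(4,5,3) R2=(4,5,3)
Op 6: inc R1 by 1 -> R1=(0,6,0) value=6
Op 7: inc R0 by 2 -> R0=(6,5,3) value=14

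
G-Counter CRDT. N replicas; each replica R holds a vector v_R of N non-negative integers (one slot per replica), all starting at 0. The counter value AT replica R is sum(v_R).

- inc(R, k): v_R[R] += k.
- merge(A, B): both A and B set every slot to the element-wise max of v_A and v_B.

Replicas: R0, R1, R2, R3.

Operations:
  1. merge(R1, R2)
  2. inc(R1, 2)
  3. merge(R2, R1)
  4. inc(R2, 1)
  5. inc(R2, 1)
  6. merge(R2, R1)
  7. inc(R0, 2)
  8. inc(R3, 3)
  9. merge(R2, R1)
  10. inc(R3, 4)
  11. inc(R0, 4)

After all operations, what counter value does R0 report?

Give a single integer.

Op 1: merge R1<->R2 -> R1=(0,0,0,0) R2=(0,0,0,0)
Op 2: inc R1 by 2 -> R1=(0,2,0,0) value=2
Op 3: merge R2<->R1 -> R2=(0,2,0,0) R1=(0,2,0,0)
Op 4: inc R2 by 1 -> R2=(0,2,1,0) value=3
Op 5: inc R2 by 1 -> R2=(0,2,2,0) value=4
Op 6: merge R2<->R1 -> R2=(0,2,2,0) R1=(0,2,2,0)
Op 7: inc R0 by 2 -> R0=(2,0,0,0) value=2
Op 8: inc R3 by 3 -> R3=(0,0,0,3) value=3
Op 9: merge R2<->R1 -> R2=(0,2,2,0) R1=(0,2,2,0)
Op 10: inc R3 by 4 -> R3=(0,0,0,7) value=7
Op 11: inc R0 by 4 -> R0=(6,0,0,0) value=6

Answer: 6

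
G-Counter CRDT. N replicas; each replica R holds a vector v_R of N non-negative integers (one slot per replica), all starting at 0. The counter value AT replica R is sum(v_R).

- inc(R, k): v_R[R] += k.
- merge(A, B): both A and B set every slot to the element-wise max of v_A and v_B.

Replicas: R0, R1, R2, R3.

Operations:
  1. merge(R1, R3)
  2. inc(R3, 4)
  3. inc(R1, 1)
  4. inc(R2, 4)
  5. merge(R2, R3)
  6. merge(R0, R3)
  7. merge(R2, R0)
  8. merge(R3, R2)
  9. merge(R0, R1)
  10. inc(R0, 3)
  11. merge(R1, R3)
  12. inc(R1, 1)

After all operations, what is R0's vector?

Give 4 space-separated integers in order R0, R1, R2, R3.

Op 1: merge R1<->R3 -> R1=(0,0,0,0) R3=(0,0,0,0)
Op 2: inc R3 by 4 -> R3=(0,0,0,4) value=4
Op 3: inc R1 by 1 -> R1=(0,1,0,0) value=1
Op 4: inc R2 by 4 -> R2=(0,0,4,0) value=4
Op 5: merge R2<->R3 -> R2=(0,0,4,4) R3=(0,0,4,4)
Op 6: merge R0<->R3 -> R0=(0,0,4,4) R3=(0,0,4,4)
Op 7: merge R2<->R0 -> R2=(0,0,4,4) R0=(0,0,4,4)
Op 8: merge R3<->R2 -> R3=(0,0,4,4) R2=(0,0,4,4)
Op 9: merge R0<->R1 -> R0=(0,1,4,4) R1=(0,1,4,4)
Op 10: inc R0 by 3 -> R0=(3,1,4,4) value=12
Op 11: merge R1<->R3 -> R1=(0,1,4,4) R3=(0,1,4,4)
Op 12: inc R1 by 1 -> R1=(0,2,4,4) value=10

Answer: 3 1 4 4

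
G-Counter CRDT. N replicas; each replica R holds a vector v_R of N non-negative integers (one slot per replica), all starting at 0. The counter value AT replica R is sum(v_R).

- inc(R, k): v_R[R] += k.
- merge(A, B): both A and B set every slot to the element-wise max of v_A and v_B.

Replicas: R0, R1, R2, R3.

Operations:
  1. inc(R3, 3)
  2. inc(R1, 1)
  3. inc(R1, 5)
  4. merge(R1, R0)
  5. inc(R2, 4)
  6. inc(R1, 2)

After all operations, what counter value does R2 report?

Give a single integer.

Answer: 4

Derivation:
Op 1: inc R3 by 3 -> R3=(0,0,0,3) value=3
Op 2: inc R1 by 1 -> R1=(0,1,0,0) value=1
Op 3: inc R1 by 5 -> R1=(0,6,0,0) value=6
Op 4: merge R1<->R0 -> R1=(0,6,0,0) R0=(0,6,0,0)
Op 5: inc R2 by 4 -> R2=(0,0,4,0) value=4
Op 6: inc R1 by 2 -> R1=(0,8,0,0) value=8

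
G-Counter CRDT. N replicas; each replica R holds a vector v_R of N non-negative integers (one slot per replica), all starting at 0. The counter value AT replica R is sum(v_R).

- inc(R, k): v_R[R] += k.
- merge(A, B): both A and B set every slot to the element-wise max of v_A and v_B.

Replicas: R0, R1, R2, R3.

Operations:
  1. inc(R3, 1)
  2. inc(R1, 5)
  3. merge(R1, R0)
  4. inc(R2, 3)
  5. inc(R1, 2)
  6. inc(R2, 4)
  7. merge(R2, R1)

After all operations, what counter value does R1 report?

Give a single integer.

Answer: 14

Derivation:
Op 1: inc R3 by 1 -> R3=(0,0,0,1) value=1
Op 2: inc R1 by 5 -> R1=(0,5,0,0) value=5
Op 3: merge R1<->R0 -> R1=(0,5,0,0) R0=(0,5,0,0)
Op 4: inc R2 by 3 -> R2=(0,0,3,0) value=3
Op 5: inc R1 by 2 -> R1=(0,7,0,0) value=7
Op 6: inc R2 by 4 -> R2=(0,0,7,0) value=7
Op 7: merge R2<->R1 -> R2=(0,7,7,0) R1=(0,7,7,0)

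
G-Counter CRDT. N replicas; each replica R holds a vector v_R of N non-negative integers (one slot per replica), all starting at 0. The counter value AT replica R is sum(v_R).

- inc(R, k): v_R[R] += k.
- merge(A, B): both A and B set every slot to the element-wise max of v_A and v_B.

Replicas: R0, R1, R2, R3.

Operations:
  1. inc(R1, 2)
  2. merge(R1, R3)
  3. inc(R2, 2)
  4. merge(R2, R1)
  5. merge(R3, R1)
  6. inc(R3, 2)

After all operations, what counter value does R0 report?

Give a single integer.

Answer: 0

Derivation:
Op 1: inc R1 by 2 -> R1=(0,2,0,0) value=2
Op 2: merge R1<->R3 -> R1=(0,2,0,0) R3=(0,2,0,0)
Op 3: inc R2 by 2 -> R2=(0,0,2,0) value=2
Op 4: merge R2<->R1 -> R2=(0,2,2,0) R1=(0,2,2,0)
Op 5: merge R3<->R1 -> R3=(0,2,2,0) R1=(0,2,2,0)
Op 6: inc R3 by 2 -> R3=(0,2,2,2) value=6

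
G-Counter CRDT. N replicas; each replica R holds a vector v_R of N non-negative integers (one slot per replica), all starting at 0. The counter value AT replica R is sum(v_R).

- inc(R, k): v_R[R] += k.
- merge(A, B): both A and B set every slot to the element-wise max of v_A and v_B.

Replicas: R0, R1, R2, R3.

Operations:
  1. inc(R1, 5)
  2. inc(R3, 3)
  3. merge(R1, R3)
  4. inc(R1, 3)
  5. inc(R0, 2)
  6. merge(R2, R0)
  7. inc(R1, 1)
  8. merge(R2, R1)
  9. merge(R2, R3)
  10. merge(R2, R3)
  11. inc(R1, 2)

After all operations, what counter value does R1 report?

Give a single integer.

Op 1: inc R1 by 5 -> R1=(0,5,0,0) value=5
Op 2: inc R3 by 3 -> R3=(0,0,0,3) value=3
Op 3: merge R1<->R3 -> R1=(0,5,0,3) R3=(0,5,0,3)
Op 4: inc R1 by 3 -> R1=(0,8,0,3) value=11
Op 5: inc R0 by 2 -> R0=(2,0,0,0) value=2
Op 6: merge R2<->R0 -> R2=(2,0,0,0) R0=(2,0,0,0)
Op 7: inc R1 by 1 -> R1=(0,9,0,3) value=12
Op 8: merge R2<->R1 -> R2=(2,9,0,3) R1=(2,9,0,3)
Op 9: merge R2<->R3 -> R2=(2,9,0,3) R3=(2,9,0,3)
Op 10: merge R2<->R3 -> R2=(2,9,0,3) R3=(2,9,0,3)
Op 11: inc R1 by 2 -> R1=(2,11,0,3) value=16

Answer: 16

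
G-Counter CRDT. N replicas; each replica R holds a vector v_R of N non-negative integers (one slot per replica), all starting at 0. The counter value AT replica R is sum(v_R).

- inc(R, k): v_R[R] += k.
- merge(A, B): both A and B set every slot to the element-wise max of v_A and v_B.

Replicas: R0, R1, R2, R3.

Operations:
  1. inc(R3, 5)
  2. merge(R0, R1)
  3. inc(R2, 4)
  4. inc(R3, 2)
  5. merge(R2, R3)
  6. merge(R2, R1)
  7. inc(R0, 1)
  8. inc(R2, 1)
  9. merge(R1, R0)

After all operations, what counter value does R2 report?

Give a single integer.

Op 1: inc R3 by 5 -> R3=(0,0,0,5) value=5
Op 2: merge R0<->R1 -> R0=(0,0,0,0) R1=(0,0,0,0)
Op 3: inc R2 by 4 -> R2=(0,0,4,0) value=4
Op 4: inc R3 by 2 -> R3=(0,0,0,7) value=7
Op 5: merge R2<->R3 -> R2=(0,0,4,7) R3=(0,0,4,7)
Op 6: merge R2<->R1 -> R2=(0,0,4,7) R1=(0,0,4,7)
Op 7: inc R0 by 1 -> R0=(1,0,0,0) value=1
Op 8: inc R2 by 1 -> R2=(0,0,5,7) value=12
Op 9: merge R1<->R0 -> R1=(1,0,4,7) R0=(1,0,4,7)

Answer: 12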